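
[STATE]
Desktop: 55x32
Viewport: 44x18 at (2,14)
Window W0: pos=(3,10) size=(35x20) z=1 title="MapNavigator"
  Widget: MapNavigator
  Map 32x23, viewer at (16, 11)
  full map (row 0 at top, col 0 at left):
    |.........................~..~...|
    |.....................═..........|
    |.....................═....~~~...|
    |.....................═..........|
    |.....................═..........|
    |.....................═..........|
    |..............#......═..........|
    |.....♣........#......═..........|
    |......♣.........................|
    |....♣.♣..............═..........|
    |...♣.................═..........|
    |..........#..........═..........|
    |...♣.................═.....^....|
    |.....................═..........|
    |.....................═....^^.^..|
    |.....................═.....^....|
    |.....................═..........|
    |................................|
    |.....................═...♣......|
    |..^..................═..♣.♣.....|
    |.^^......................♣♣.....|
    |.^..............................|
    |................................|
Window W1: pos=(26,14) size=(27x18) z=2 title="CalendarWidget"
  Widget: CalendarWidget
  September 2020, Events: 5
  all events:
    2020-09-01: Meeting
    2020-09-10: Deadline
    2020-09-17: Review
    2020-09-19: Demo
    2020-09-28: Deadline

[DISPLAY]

 ┃.....................═┏━━━━━━━━━━━━━━━━━━━
 ┃.....................═┃ CalendarWidget    
 ┃..............#......═┠───────────────────
 ┃.....♣........#......═┃      September 202
 ┃......♣...............┃Mo Tu We Th Fr Sa S
 ┃....♣.♣..............═┃    1*  2  3  4  5 
 ┃...♣.................═┃ 7  8  9 10* 11 12 
 ┃..........#.....@....═┃14 15 16 17* 18 19*
 ┃...♣.................═┃21 22 23 24 25 26 2
 ┃.....................═┃28* 29 30          
 ┃.....................═┃                   
 ┃.....................═┃                   
 ┃.....................═┃                   
 ┃......................┃                   
 ┃.....................═┃                   
 ┗━━━━━━━━━━━━━━━━━━━━━━┃                   
                        ┃                   
                        ┗━━━━━━━━━━━━━━━━━━━


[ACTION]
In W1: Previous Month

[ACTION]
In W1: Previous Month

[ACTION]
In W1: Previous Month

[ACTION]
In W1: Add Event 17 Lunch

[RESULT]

 ┃.....................═┏━━━━━━━━━━━━━━━━━━━
 ┃.....................═┃ CalendarWidget    
 ┃..............#......═┠───────────────────
 ┃.....♣........#......═┃        June 2020  
 ┃......♣...............┃Mo Tu We Th Fr Sa S
 ┃....♣.♣..............═┃ 1  2  3  4  5  6  
 ┃...♣.................═┃ 8  9 10 11 12 13 1
 ┃..........#.....@....═┃15 16 17* 18 19 20 
 ┃...♣.................═┃22 23 24 25 26 27 2
 ┃.....................═┃29 30              
 ┃.....................═┃                   
 ┃.....................═┃                   
 ┃.....................═┃                   
 ┃......................┃                   
 ┃.....................═┃                   
 ┗━━━━━━━━━━━━━━━━━━━━━━┃                   
                        ┃                   
                        ┗━━━━━━━━━━━━━━━━━━━


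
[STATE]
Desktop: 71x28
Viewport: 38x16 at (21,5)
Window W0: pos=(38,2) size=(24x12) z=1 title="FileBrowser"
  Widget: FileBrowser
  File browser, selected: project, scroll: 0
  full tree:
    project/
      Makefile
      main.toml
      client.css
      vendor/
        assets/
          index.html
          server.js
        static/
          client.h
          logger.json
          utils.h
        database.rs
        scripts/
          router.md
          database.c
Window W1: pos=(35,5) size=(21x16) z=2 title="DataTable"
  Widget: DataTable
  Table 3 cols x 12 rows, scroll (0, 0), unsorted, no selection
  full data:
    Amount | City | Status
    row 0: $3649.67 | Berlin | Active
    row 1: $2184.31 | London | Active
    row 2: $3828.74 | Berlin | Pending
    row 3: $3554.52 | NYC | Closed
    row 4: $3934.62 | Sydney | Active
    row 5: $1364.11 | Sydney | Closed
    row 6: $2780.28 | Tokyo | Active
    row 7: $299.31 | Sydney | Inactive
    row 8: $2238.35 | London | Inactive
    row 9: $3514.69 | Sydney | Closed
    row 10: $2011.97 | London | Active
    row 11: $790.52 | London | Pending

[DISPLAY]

              ┏━━━━━━━━━━━━━━━━━━━┓   
              ┃ DataTable         ┃   
              ┠───────────────────┨   
              ┃Amount  │City  │Sta┃   
              ┃────────┼──────┼───┃   
              ┃$3649.67│Berlin│Act┃   
              ┃$2184.31│London│Act┃   
              ┃$3828.74│Berlin│Pen┃   
              ┃$3554.52│NYC   │Clo┃━━━
              ┃$3934.62│Sydney│Act┃   
              ┃$1364.11│Sydney│Clo┃   
              ┃$2780.28│Tokyo │Act┃   
              ┃$299.31 │Sydney│Ina┃   
              ┃$2238.35│London│Ina┃   
              ┃$3514.69│Sydney│Clo┃   
              ┗━━━━━━━━━━━━━━━━━━━┛   


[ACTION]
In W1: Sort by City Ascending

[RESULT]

              ┏━━━━━━━━━━━━━━━━━━━┓   
              ┃ DataTable         ┃   
              ┠───────────────────┨   
              ┃Amount  │City ▲│Sta┃   
              ┃────────┼──────┼───┃   
              ┃$3649.67│Berlin│Act┃   
              ┃$3828.74│Berlin│Pen┃   
              ┃$2184.31│London│Act┃   
              ┃$2238.35│London│Ina┃━━━
              ┃$2011.97│London│Act┃   
              ┃$790.52 │London│Pen┃   
              ┃$3554.52│NYC   │Clo┃   
              ┃$3934.62│Sydney│Act┃   
              ┃$1364.11│Sydney│Clo┃   
              ┃$299.31 │Sydney│Ina┃   
              ┗━━━━━━━━━━━━━━━━━━━┛   


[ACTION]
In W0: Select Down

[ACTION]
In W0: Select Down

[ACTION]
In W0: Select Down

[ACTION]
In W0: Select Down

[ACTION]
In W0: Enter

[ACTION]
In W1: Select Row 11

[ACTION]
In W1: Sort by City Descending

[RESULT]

              ┏━━━━━━━━━━━━━━━━━━━┓   
              ┃ DataTable         ┃   
              ┠───────────────────┨   
              ┃Amount  │City ▼│Sta┃   
              ┃────────┼──────┼───┃   
              ┃$2780.28│Tokyo │Act┃   
              ┃$3934.62│Sydney│Act┃   
              ┃$1364.11│Sydney│Clo┃   
              ┃$299.31 │Sydney│Ina┃━━━
              ┃$3514.69│Sydney│Clo┃   
              ┃$3554.52│NYC   │Clo┃   
              ┃$2184.31│London│Act┃   
              ┃$2238.35│London│Ina┃   
              ┃$2011.97│London│Act┃   
              ┃$790.52 │London│Pen┃   
              ┗━━━━━━━━━━━━━━━━━━━┛   


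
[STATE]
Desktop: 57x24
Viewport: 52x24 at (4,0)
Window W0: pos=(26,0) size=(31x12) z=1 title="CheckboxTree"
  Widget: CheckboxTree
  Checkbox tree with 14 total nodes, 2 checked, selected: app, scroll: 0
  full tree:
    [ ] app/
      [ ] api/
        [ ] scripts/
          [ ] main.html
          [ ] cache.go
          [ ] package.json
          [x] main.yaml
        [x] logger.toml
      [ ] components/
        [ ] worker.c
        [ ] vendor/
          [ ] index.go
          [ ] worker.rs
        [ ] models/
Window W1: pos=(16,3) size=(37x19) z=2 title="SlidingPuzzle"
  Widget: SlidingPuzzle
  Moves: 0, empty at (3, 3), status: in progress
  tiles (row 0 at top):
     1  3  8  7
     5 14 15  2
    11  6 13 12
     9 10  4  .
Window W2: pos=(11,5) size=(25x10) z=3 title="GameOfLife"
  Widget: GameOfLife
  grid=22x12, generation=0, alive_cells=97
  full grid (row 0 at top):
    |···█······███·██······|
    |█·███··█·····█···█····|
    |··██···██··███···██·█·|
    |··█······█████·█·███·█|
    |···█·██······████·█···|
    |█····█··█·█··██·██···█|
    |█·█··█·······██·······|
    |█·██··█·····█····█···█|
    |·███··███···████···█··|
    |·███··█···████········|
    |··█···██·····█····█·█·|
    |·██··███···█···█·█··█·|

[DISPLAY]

                      ┏━━━━━━━━━━━━━━━━━━━━━━━━━━━━━
                      ┃ CheckboxTree                
                      ┠─────────────────────────────
            ┏━━━━━━━━━━━━━━━━━━━━━━━━━━━━━━━━━━━┓   
            ┃ SlidingPuzzle                     ┃   
       ┏━━━━━━━━━━━━━━━━━━━━━━━┓────────────────┨   
       ┃ GameOfLife            ┃─┐              ┃   
       ┠───────────────────────┨ │              ┃   
       ┃Gen: 0                 ┃─┤              ┃   
       ┃··█······█████·█·███·█ ┃ │              ┃   
       ┃···█·██······████·█··· ┃─┤              ┃   
       ┃█····█··█·█··██·██···█ ┃ │              ┃━━━
       ┃█·█··█·······██······· ┃─┤              ┃   
       ┃█·██··█·····█····█···█ ┃ │              ┃   
       ┗━━━━━━━━━━━━━━━━━━━━━━━┛─┘              ┃   
            ┃Moves: 0                           ┃   
            ┃                                   ┃   
            ┃                                   ┃   
            ┃                                   ┃   
            ┃                                   ┃   
            ┃                                   ┃   
            ┗━━━━━━━━━━━━━━━━━━━━━━━━━━━━━━━━━━━┛   
                                                    
                                                    


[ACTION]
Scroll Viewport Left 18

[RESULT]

                          ┏━━━━━━━━━━━━━━━━━━━━━━━━━
                          ┃ CheckboxTree            
                          ┠─────────────────────────
                ┏━━━━━━━━━━━━━━━━━━━━━━━━━━━━━━━━━━━
                ┃ SlidingPuzzle                     
           ┏━━━━━━━━━━━━━━━━━━━━━━━┓────────────────
           ┃ GameOfLife            ┃─┐              
           ┠───────────────────────┨ │              
           ┃Gen: 0                 ┃─┤              
           ┃··█······█████·█·███·█ ┃ │              
           ┃···█·██······████·█··· ┃─┤              
           ┃█····█··█·█··██·██···█ ┃ │              
           ┃█·█··█·······██······· ┃─┤              
           ┃█·██··█·····█····█···█ ┃ │              
           ┗━━━━━━━━━━━━━━━━━━━━━━━┛─┘              
                ┃Moves: 0                           
                ┃                                   
                ┃                                   
                ┃                                   
                ┃                                   
                ┃                                   
                ┗━━━━━━━━━━━━━━━━━━━━━━━━━━━━━━━━━━━
                                                    
                                                    


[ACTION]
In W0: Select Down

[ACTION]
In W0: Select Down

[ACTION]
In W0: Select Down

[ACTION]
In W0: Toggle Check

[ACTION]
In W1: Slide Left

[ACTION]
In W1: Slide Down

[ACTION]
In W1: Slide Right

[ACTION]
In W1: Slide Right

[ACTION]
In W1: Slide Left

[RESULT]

                          ┏━━━━━━━━━━━━━━━━━━━━━━━━━
                          ┃ CheckboxTree            
                          ┠─────────────────────────
                ┏━━━━━━━━━━━━━━━━━━━━━━━━━━━━━━━━━━━
                ┃ SlidingPuzzle                     
           ┏━━━━━━━━━━━━━━━━━━━━━━━┓────────────────
           ┃ GameOfLife            ┃─┐              
           ┠───────────────────────┨ │              
           ┃Gen: 0                 ┃─┤              
           ┃··█······█████·█·███·█ ┃ │              
           ┃···█·██······████·█··· ┃─┤              
           ┃█····█··█·█··██·██···█ ┃ │              
           ┃█·█··█·······██······· ┃─┤              
           ┃█·██··█·····█····█···█ ┃ │              
           ┗━━━━━━━━━━━━━━━━━━━━━━━┛─┘              
                ┃Moves: 4                           
                ┃                                   
                ┃                                   
                ┃                                   
                ┃                                   
                ┃                                   
                ┗━━━━━━━━━━━━━━━━━━━━━━━━━━━━━━━━━━━
                                                    
                                                    


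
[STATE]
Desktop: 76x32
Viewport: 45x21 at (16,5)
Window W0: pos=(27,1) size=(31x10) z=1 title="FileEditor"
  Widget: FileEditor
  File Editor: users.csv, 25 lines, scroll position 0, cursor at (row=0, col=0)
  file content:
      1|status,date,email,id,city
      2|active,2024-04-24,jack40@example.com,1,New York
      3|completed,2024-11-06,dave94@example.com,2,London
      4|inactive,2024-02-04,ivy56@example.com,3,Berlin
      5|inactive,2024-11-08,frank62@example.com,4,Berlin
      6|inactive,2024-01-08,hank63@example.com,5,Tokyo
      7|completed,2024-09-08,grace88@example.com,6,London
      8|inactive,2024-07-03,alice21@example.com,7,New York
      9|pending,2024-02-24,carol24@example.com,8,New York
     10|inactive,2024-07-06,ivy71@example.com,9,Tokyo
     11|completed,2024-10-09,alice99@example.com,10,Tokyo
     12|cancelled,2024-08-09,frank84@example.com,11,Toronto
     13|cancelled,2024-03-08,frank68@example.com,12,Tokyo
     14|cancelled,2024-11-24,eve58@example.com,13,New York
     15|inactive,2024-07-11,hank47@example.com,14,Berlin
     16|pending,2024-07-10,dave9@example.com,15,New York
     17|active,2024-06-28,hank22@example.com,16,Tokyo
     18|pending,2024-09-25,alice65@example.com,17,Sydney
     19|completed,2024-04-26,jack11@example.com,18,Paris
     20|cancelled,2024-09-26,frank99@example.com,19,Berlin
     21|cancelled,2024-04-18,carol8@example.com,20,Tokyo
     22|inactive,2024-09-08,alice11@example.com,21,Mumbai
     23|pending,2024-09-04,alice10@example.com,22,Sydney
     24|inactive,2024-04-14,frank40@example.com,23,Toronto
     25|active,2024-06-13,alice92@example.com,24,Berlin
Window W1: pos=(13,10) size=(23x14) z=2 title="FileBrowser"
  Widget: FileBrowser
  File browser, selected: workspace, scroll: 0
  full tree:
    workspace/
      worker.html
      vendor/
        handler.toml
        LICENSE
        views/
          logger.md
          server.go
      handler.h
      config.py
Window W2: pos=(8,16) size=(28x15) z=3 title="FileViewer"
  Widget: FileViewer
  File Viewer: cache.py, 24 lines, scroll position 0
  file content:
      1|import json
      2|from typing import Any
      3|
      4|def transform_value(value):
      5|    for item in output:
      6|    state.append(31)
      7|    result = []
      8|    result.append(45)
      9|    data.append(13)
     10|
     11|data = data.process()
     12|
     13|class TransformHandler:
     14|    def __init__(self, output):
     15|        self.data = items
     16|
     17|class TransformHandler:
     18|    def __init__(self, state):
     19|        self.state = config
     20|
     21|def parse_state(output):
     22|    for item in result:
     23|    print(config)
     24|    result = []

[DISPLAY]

           ┃active,2024-04-24,jack40@exa█┃   
           ┃completed,2024-11-06,dave94@░┃   
           ┃inactive,2024-02-04,ivy56@ex░┃   
           ┃inactive,2024-11-08,frank62@░┃   
           ┃inactive,2024-01-08,hank63@e▼┃   
━━━━━━━━━━━━━━━━━━━┓━━━━━━━━━━━━━━━━━━━━━┛   
ileBrowser         ┃                         
───────────────────┨                         
[-] workspace/     ┃                         
  worker.html      ┃                         
  [+] vendor/      ┃                         
━━━━━━━━━━━━━━━━━━━┓                         
ewer               ┃                         
───────────────────┨                         
json              ▲┃                         
ping import Any   █┃                         
                  ░┃                         
nsform_value(value░┃                         
 item in output:  ░┃                         
te.append(31)     ░┃                         
ult = []          ░┃                         


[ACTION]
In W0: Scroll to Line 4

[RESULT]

           ┃inactive,2024-11-08,frank62@█┃   
           ┃inactive,2024-01-08,hank63@e░┃   
           ┃completed,2024-09-08,grace88░┃   
           ┃inactive,2024-07-03,alice21@░┃   
           ┃pending,2024-02-24,carol24@e▼┃   
━━━━━━━━━━━━━━━━━━━┓━━━━━━━━━━━━━━━━━━━━━┛   
ileBrowser         ┃                         
───────────────────┨                         
[-] workspace/     ┃                         
  worker.html      ┃                         
  [+] vendor/      ┃                         
━━━━━━━━━━━━━━━━━━━┓                         
ewer               ┃                         
───────────────────┨                         
json              ▲┃                         
ping import Any   █┃                         
                  ░┃                         
nsform_value(value░┃                         
 item in output:  ░┃                         
te.append(31)     ░┃                         
ult = []          ░┃                         


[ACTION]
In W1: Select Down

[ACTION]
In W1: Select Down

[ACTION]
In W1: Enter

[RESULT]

           ┃inactive,2024-11-08,frank62@█┃   
           ┃inactive,2024-01-08,hank63@e░┃   
           ┃completed,2024-09-08,grace88░┃   
           ┃inactive,2024-07-03,alice21@░┃   
           ┃pending,2024-02-24,carol24@e▼┃   
━━━━━━━━━━━━━━━━━━━┓━━━━━━━━━━━━━━━━━━━━━┛   
ileBrowser         ┃                         
───────────────────┨                         
[-] workspace/     ┃                         
  worker.html      ┃                         
> [-] vendor/      ┃                         
━━━━━━━━━━━━━━━━━━━┓                         
ewer               ┃                         
───────────────────┨                         
json              ▲┃                         
ping import Any   █┃                         
                  ░┃                         
nsform_value(value░┃                         
 item in output:  ░┃                         
te.append(31)     ░┃                         
ult = []          ░┃                         


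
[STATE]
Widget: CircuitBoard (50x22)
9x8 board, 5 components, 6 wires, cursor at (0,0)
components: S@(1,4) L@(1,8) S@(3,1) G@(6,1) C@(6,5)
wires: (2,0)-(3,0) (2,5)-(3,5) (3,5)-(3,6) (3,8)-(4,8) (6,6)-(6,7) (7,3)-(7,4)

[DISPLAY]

   0 1 2 3 4 5 6 7 8                              
0  [.]                                            
                                                  
1                   S               L             
                                                  
2   ·                   ·                         
    │                   │                         
3   ·   S               · ─ ·       ·             
                                    │             
4                                   ·             
                                                  
5                                                 
                                                  
6       G               C   · ─ ·                 
                                                  
7               · ─ ·                             
Cursor: (0,0)                                     
                                                  
                                                  
                                                  
                                                  
                                                  


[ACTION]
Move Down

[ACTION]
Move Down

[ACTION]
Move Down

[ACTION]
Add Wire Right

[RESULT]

   0 1 2 3 4 5 6 7 8                              
0                                                 
                                                  
1                   S               L             
                                                  
2   ·                   ·                         
    │                   │                         
3  [.]─ S               · ─ ·       ·             
                                    │             
4                                   ·             
                                                  
5                                                 
                                                  
6       G               C   · ─ ·                 
                                                  
7               · ─ ·                             
Cursor: (3,0)                                     
                                                  
                                                  
                                                  
                                                  
                                                  


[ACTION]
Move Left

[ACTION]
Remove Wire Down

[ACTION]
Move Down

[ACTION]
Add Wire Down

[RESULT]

   0 1 2 3 4 5 6 7 8                              
0                                                 
                                                  
1                   S               L             
                                                  
2   ·                   ·                         
    │                   │                         
3   · ─ S               · ─ ·       ·             
                                    │             
4  [.]                              ·             
    │                                             
5   ·                                             
                                                  
6       G               C   · ─ ·                 
                                                  
7               · ─ ·                             
Cursor: (4,0)                                     
                                                  
                                                  
                                                  
                                                  
                                                  


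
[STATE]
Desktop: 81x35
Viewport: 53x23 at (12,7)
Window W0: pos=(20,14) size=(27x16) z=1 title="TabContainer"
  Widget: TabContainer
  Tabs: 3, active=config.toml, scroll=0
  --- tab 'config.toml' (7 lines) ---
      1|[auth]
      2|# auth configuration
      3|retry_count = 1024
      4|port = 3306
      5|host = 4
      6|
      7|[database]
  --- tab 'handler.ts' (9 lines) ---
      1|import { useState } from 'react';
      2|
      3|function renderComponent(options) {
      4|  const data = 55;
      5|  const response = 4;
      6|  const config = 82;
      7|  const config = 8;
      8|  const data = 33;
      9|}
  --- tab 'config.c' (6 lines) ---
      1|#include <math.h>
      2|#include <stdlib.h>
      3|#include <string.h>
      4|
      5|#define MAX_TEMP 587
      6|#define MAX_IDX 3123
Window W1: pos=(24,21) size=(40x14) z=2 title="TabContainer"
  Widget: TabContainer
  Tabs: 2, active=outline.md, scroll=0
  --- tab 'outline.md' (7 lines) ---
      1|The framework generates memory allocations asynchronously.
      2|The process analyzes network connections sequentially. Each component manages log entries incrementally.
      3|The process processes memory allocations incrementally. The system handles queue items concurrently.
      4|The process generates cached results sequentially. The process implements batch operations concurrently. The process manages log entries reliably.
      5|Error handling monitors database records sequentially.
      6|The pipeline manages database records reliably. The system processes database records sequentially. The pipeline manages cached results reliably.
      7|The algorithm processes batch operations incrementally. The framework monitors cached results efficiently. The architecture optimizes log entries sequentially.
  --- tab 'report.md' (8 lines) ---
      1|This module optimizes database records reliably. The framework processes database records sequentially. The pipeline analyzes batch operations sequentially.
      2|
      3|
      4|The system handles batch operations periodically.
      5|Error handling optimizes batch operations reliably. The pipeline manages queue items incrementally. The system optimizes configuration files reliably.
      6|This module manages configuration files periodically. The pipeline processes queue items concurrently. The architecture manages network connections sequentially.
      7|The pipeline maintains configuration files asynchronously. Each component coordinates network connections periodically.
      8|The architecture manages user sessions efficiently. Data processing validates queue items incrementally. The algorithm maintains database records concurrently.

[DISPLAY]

                                                     
                                                     
                                                     
                                                     
                                                     
                                                     
                                                     
        ┏━━━━━━━━━━━━━━━━━━━━━━━━━┓                  
        ┃ TabContainer            ┃                  
        ┠─────────────────────────┨                  
        ┃[config.toml]│ handler.ts┃                  
        ┃─────────────────────────┃                  
        ┃[auth]                   ┃                  
        ┃# auth configuration     ┃                  
        ┃ret┏━━━━━━━━━━━━━━━━━━━━━━━━━━━━━━━━━━━━━━┓ 
        ┃por┃ TabContainer                         ┃ 
        ┃hos┠──────────────────────────────────────┨ 
        ┃   ┃[outline.md]│ report.md               ┃ 
        ┃[da┃──────────────────────────────────────┃ 
        ┃   ┃The framework generates memory allocat┃ 
        ┃   ┃The process analyzes network connectio┃ 
        ┃   ┃The process processes memory allocatio┃ 
        ┗━━━┃The process generates cached results s┃ 


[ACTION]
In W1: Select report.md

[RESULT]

                                                     
                                                     
                                                     
                                                     
                                                     
                                                     
                                                     
        ┏━━━━━━━━━━━━━━━━━━━━━━━━━┓                  
        ┃ TabContainer            ┃                  
        ┠─────────────────────────┨                  
        ┃[config.toml]│ handler.ts┃                  
        ┃─────────────────────────┃                  
        ┃[auth]                   ┃                  
        ┃# auth configuration     ┃                  
        ┃ret┏━━━━━━━━━━━━━━━━━━━━━━━━━━━━━━━━━━━━━━┓ 
        ┃por┃ TabContainer                         ┃ 
        ┃hos┠──────────────────────────────────────┨ 
        ┃   ┃ outline.md │[report.md]              ┃ 
        ┃[da┃──────────────────────────────────────┃ 
        ┃   ┃This module optimizes database records┃ 
        ┃   ┃                                      ┃ 
        ┃   ┃                                      ┃ 
        ┗━━━┃The system handles batch operations pe┃ 


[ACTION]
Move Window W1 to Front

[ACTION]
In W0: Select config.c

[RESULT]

                                                     
                                                     
                                                     
                                                     
                                                     
                                                     
                                                     
        ┏━━━━━━━━━━━━━━━━━━━━━━━━━┓                  
        ┃ TabContainer            ┃                  
        ┠─────────────────────────┨                  
        ┃ config.toml │ handler.ts┃                  
        ┃─────────────────────────┃                  
        ┃#include <math.h>        ┃                  
        ┃#include <stdlib.h>      ┃                  
        ┃#in┏━━━━━━━━━━━━━━━━━━━━━━━━━━━━━━━━━━━━━━┓ 
        ┃   ┃ TabContainer                         ┃ 
        ┃#de┠──────────────────────────────────────┨ 
        ┃#de┃ outline.md │[report.md]              ┃ 
        ┃   ┃──────────────────────────────────────┃ 
        ┃   ┃This module optimizes database records┃ 
        ┃   ┃                                      ┃ 
        ┃   ┃                                      ┃ 
        ┗━━━┃The system handles batch operations pe┃ 


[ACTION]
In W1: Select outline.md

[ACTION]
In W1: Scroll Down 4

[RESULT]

                                                     
                                                     
                                                     
                                                     
                                                     
                                                     
                                                     
        ┏━━━━━━━━━━━━━━━━━━━━━━━━━┓                  
        ┃ TabContainer            ┃                  
        ┠─────────────────────────┨                  
        ┃ config.toml │ handler.ts┃                  
        ┃─────────────────────────┃                  
        ┃#include <math.h>        ┃                  
        ┃#include <stdlib.h>      ┃                  
        ┃#in┏━━━━━━━━━━━━━━━━━━━━━━━━━━━━━━━━━━━━━━┓ 
        ┃   ┃ TabContainer                         ┃ 
        ┃#de┠──────────────────────────────────────┨ 
        ┃#de┃[outline.md]│ report.md               ┃ 
        ┃   ┃──────────────────────────────────────┃ 
        ┃   ┃Error handling monitors database recor┃ 
        ┃   ┃The pipeline manages database records ┃ 
        ┃   ┃The algorithm processes batch operatio┃ 
        ┗━━━┃                                      ┃ 


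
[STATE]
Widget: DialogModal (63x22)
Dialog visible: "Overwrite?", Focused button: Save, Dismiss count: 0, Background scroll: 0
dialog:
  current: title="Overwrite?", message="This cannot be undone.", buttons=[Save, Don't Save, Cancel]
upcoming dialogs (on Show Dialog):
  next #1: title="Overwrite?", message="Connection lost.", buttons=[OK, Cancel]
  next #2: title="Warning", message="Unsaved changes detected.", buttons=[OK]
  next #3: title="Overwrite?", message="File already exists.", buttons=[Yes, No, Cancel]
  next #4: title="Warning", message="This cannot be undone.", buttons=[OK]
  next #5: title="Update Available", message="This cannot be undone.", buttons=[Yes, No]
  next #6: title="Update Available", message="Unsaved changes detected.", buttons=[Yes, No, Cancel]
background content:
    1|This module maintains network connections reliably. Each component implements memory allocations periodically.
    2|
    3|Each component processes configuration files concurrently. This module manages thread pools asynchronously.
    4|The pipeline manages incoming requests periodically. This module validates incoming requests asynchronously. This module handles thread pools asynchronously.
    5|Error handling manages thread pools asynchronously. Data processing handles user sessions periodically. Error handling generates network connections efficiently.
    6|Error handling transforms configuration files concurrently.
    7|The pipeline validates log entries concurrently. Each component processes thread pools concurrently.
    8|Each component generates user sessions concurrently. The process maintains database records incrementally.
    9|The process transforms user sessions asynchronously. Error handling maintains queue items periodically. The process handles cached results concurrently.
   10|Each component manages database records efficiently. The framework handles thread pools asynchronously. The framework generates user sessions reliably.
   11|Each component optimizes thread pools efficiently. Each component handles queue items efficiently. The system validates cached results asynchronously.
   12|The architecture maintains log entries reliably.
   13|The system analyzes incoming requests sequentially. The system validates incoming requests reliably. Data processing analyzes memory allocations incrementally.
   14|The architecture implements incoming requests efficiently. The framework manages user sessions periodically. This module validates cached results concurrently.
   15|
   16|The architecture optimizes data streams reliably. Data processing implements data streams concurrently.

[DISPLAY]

This module maintains network connections reliably. Each compon
                                                               
Each component processes configuration files concurrently. This
The pipeline manages incoming requests periodically. This modul
Error handling manages thread pools asynchronously. Data proces
Error handling transforms configuration files concurrently.    
The pipeline validates log entries concurrently. Each component
Each component generates user sessions concurrently. The proces
The process tra┌──────────────────────────────┐usly. Error hand
Each component │          Overwrite?          │ntly. The framew
Each component │    This cannot be undone.    │ly. Each compone
The architectur│ [Save]  Don't Save   Cancel  │.               
The system anal└──────────────────────────────┘lly. The system 
The architecture implements incoming requests efficiently. The 
                                                               
The architecture optimizes data streams reliably. Data processi
                                                               
                                                               
                                                               
                                                               
                                                               
                                                               


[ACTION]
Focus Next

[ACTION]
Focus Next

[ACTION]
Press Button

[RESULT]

This module maintains network connections reliably. Each compon
                                                               
Each component processes configuration files concurrently. This
The pipeline manages incoming requests periodically. This modul
Error handling manages thread pools asynchronously. Data proces
Error handling transforms configuration files concurrently.    
The pipeline validates log entries concurrently. Each component
Each component generates user sessions concurrently. The proces
The process transforms user sessions asynchronously. Error hand
Each component manages database records efficiently. The framew
Each component optimizes thread pools efficiently. Each compone
The architecture maintains log entries reliably.               
The system analyzes incoming requests sequentially. The system 
The architecture implements incoming requests efficiently. The 
                                                               
The architecture optimizes data streams reliably. Data processi
                                                               
                                                               
                                                               
                                                               
                                                               
                                                               
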